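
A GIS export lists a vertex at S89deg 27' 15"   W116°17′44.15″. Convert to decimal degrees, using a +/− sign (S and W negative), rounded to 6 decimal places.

Latitude: 89° + 27/60 + 15/3600 = 89 + 0.450000 + 0.004167 = 89.4541667
S → negative
Longitude: 116° + 17/60 + 44.15/3600 = 116 + 0.283333 + 0.012264 = 116.2955972
hemisphere W, so the sign is −

-89.454167, -116.295597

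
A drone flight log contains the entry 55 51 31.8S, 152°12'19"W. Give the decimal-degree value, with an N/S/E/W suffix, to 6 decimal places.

55.858833° S, 152.205278° W

φ: 55° + 51/60 + 31.8/3600 = 55 + 0.850000 + 0.008833 = 55.8588333
Lon: 152 + 12/60 + 19/3600 = 152.2052778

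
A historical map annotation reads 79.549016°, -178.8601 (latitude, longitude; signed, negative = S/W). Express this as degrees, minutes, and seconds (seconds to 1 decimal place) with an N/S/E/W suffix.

79°32′56.5″ N, 178°51′36.4″ W

Lat: 0.549016 × 60 = 32.94096′ → 32′, remainder × 60 = 56.458″
Longitude is negative → W; |value| = 178.860100
Lon: 0.860100 × 60 = 51.60600′ → 51′, remainder × 60 = 36.360″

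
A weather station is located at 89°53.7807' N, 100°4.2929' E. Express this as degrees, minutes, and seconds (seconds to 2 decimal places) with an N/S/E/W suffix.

Lat: fractional minutes 0.78070 × 60 = 46.8420″
Lon: 4.29290′ → 4′ and 0.29290 × 60 = 17.5740″

89°53′46.84″ N, 100°04′17.57″ E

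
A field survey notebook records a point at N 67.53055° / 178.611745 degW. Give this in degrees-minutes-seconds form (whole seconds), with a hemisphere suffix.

Lat: 0.530550 × 60 = 31.83300′ → 31′, remainder × 60 = 49.98″
Lon: 0.611745 × 60 = 36.70470′ → 36′, remainder × 60 = 42.28″

67°31′50″ N, 178°36′42″ W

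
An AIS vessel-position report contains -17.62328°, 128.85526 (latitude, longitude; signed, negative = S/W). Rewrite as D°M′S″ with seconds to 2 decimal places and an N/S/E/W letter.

17°37′23.81″ S, 128°51′18.94″ E

Latitude is negative → S; |value| = 17.623280
Latitude: 0.623280 × 60 = 37.39680′ → 37′, remainder × 60 = 23.8080″
Longitude: 0.855260° → 51.31560′; 0.31560 × 60 = 18.9360″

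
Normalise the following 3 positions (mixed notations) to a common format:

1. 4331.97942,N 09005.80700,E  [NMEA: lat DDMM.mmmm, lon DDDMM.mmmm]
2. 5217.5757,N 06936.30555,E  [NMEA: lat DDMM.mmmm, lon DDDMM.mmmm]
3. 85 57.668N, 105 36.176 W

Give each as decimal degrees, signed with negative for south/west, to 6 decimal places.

Point 1:
  Latitude: split at 2 digits → 43° and 31.97942′; 43 + 31.97942/60 = 43.5329903
  N ⇒ keep positive
  Lon: split at 3 digits → 090° and 5.807′; 90 + 5.807/60 = 90.0967833
  E ⇒ keep positive
Point 2:
  Latitude: degrees = first 2 digits = 52, minutes = 17.5757; 52 + 17.5757/60 = 52.2929283
  N → positive
  Lon: split at 3 digits → 069° and 36.30555′; 69 + 36.30555/60 = 69.6050925
  E ⇒ keep positive
Point 3:
  Lat: 85 + 57.668/60 = 85.9611333
  N ⇒ keep positive
  Longitude: 36.176′ = 0.602933°; total 105.6029333
  W → negative

1. 43.532990, 90.096783
2. 52.292928, 69.605093
3. 85.961133, -105.602933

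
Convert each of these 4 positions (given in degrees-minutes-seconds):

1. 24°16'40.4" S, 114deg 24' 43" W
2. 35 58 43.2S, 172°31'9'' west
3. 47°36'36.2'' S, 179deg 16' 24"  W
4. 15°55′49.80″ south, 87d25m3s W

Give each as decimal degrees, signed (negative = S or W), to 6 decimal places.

Point 1:
  Lat: 24° + 16/60 + 40.4/3600 = 24 + 0.266667 + 0.011222 = 24.2778889
  S → negative
  λ: 114° + 24/60 + 43/3600 = 114 + 0.400000 + 0.011944 = 114.4119444
  W → negative
Point 2:
  Lat: 35 + 58/60 + 43.2/3600 = 35.9786667
  S ⇒ negate
  λ: 172° + 31/60 + 9/3600 = 172 + 0.516667 + 0.002500 = 172.5191667
  W → negative
Point 3:
  Latitude: 47° + 36/60 + 36.2/3600 = 47 + 0.600000 + 0.010056 = 47.6100556
  hemisphere S, so the sign is −
  λ: 16′ + 24″ = 16.40000′; 179 + 16.40000/60 = 179.2733333
  hemisphere W, so the sign is −
Point 4:
  Lat: 15° + 55/60 + 49.8/3600 = 15 + 0.916667 + 0.013833 = 15.9305000
  S → negative
  λ: 87 + 25/60 + 3/3600 = 87.4175000
  W → negative

1. -24.277889, -114.411944
2. -35.978667, -172.519167
3. -47.610056, -179.273333
4. -15.930500, -87.417500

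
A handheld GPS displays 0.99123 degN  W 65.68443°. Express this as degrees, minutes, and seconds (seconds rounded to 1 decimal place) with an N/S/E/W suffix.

0°59′28.4″ N, 65°41′3.9″ W

Latitude: whole degrees 0; 59.47380′ → 59′ and 28.428″
λ: 0.684430° → 41.06580′; 0.06580 × 60 = 3.948″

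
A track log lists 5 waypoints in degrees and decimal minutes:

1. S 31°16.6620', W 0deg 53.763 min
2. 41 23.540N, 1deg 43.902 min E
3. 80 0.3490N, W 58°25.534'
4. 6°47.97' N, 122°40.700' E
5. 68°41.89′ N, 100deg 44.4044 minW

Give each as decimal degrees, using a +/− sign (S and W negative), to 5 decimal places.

1. -31.27770, -0.89605
2. 41.39233, 1.73170
3. 80.00582, -58.42557
4. 6.79950, 122.67833
5. 68.69817, -100.74007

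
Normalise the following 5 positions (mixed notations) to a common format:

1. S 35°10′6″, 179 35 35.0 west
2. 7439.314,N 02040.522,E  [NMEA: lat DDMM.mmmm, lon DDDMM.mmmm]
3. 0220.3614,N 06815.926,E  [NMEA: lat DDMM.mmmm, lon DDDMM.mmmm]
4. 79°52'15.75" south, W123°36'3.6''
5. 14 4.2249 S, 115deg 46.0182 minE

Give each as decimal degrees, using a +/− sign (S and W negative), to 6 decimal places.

1. -35.168333, -179.593056
2. 74.655233, 20.675367
3. 2.339357, 68.265433
4. -79.871042, -123.601000
5. -14.070415, 115.766970

Point 1:
  Latitude: 35° + 10/60 + 6/3600 = 35 + 0.166667 + 0.001667 = 35.1683333
  hemisphere S, so the sign is −
  λ: 179° + 35/60 + 35/3600 = 179 + 0.583333 + 0.009722 = 179.5930556
  hemisphere W, so the sign is −
Point 2:
  φ: degrees = first 2 digits = 74, minutes = 39.314; 74 + 39.314/60 = 74.6552333
  N → positive
  Lon: split at 3 digits → 020° and 40.522′; 20 + 40.522/60 = 20.6753667
  E → positive
Point 3:
  φ: split at 2 digits → 02° and 20.3614′; 2 + 20.3614/60 = 2.3393567
  N ⇒ keep positive
  Longitude: split at 3 digits → 068° and 15.926′; 68 + 15.926/60 = 68.2654333
  E → positive
Point 4:
  φ: 52′ + 15.75″ = 52.26250′; 79 + 52.26250/60 = 79.8710417
  S ⇒ negate
  λ: 123 + 36/60 + 3.6/3600 = 123.6010000
  W → negative
Point 5:
  φ: 14 + 4.2249/60 = 14.0704150
  hemisphere S, so the sign is −
  Longitude: 115 + 46.0182/60 = 115.7669700
  E → positive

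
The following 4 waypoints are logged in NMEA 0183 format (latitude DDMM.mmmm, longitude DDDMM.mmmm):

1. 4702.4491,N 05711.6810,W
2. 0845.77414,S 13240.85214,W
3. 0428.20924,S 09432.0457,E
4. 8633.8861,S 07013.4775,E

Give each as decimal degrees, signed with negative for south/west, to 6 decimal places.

Point 1:
  φ: split at 2 digits → 47° and 2.4491′; 47 + 2.4491/60 = 47.0408183
  N ⇒ keep positive
  Longitude: degrees = first 3 digits = 57, minutes = 11.681; 57 + 11.681/60 = 57.1946833
  hemisphere W, so the sign is −
Point 2:
  Lat: split at 2 digits → 08° and 45.77414′; 8 + 45.77414/60 = 8.7629023
  S ⇒ negate
  λ: degrees = first 3 digits = 132, minutes = 40.85214; 132 + 40.85214/60 = 132.6808690
  W → negative
Point 3:
  Latitude: split at 2 digits → 04° and 28.20924′; 4 + 28.20924/60 = 4.4701540
  S → negative
  Longitude: split at 3 digits → 094° and 32.0457′; 94 + 32.0457/60 = 94.5340950
  E ⇒ keep positive
Point 4:
  φ: split at 2 digits → 86° and 33.8861′; 86 + 33.8861/60 = 86.5647683
  S ⇒ negate
  Lon: split at 3 digits → 070° and 13.4775′; 70 + 13.4775/60 = 70.2246250
  E → positive

1. 47.040818, -57.194683
2. -8.762902, -132.680869
3. -4.470154, 94.534095
4. -86.564768, 70.224625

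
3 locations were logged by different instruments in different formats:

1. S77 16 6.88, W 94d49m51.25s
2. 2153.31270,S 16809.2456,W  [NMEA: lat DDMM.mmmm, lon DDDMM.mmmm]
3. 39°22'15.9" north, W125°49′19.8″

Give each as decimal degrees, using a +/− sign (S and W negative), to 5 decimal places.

Point 1:
  Lat: 77° + 16/60 + 6.88/3600 = 77 + 0.266667 + 0.001911 = 77.268578
  S → negative
  Longitude: 94 + 49/60 + 51.25/3600 = 94.830903
  W ⇒ negate
Point 2:
  Lat: degrees = first 2 digits = 21, minutes = 53.3127; 21 + 53.3127/60 = 21.888545
  S → negative
  Lon: split at 3 digits → 168° and 9.2456′; 168 + 9.2456/60 = 168.154093
  hemisphere W, so the sign is −
Point 3:
  Lat: 39 + 22/60 + 15.9/3600 = 39.371083
  N ⇒ keep positive
  Longitude: 49′ + 19.8″ = 49.33000′; 125 + 49.33000/60 = 125.822167
  W → negative

1. -77.26858, -94.83090
2. -21.88855, -168.15409
3. 39.37108, -125.82217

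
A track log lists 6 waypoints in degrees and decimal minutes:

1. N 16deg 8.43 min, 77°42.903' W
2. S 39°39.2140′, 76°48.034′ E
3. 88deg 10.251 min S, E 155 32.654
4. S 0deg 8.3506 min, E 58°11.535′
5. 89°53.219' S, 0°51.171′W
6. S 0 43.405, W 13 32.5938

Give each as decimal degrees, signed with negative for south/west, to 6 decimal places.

Point 1:
  φ: 8.43′ = 0.140500°; total 16.1405000
  N → positive
  Lon: 77 + 42.903/60 = 77.7150500
  hemisphere W, so the sign is −
Point 2:
  Latitude: 39 + 39.214/60 = 39.6535667
  hemisphere S, so the sign is −
  λ: 76 + 48.034/60 = 76.8005667
  E ⇒ keep positive
Point 3:
  φ: 88 + 10.251/60 = 88.1708500
  S ⇒ negate
  λ: 155 + 32.654/60 = 155.5442333
  E ⇒ keep positive
Point 4:
  Lat: 0 + 8.3506/60 = 0.1391767
  S ⇒ negate
  λ: 58 + 11.535/60 = 58.1922500
  E ⇒ keep positive
Point 5:
  Lat: 89 + 53.219/60 = 89.8869833
  hemisphere S, so the sign is −
  λ: 51.171′ = 0.852850°; total 0.8528500
  W → negative
Point 6:
  Latitude: 43.405′ = 0.723417°; total 0.7234167
  hemisphere S, so the sign is −
  Longitude: 32.5938′ = 0.543230°; total 13.5432300
  hemisphere W, so the sign is −

1. 16.140500, -77.715050
2. -39.653567, 76.800567
3. -88.170850, 155.544233
4. -0.139177, 58.192250
5. -89.886983, -0.852850
6. -0.723417, -13.543230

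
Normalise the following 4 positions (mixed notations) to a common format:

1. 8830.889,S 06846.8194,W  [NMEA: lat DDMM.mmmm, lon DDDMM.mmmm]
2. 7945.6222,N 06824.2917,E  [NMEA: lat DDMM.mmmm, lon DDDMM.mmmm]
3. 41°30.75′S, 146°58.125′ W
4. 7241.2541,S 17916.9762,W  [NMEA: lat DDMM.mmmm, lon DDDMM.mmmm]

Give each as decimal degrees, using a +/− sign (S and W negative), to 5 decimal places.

1. -88.51482, -68.78032
2. 79.76037, 68.40486
3. -41.51250, -146.96875
4. -72.68757, -179.28294

Point 1:
  Lat: degrees = first 2 digits = 88, minutes = 30.889; 88 + 30.889/60 = 88.514817
  S ⇒ negate
  Lon: split at 3 digits → 068° and 46.8194′; 68 + 46.8194/60 = 68.780323
  hemisphere W, so the sign is −
Point 2:
  Lat: degrees = first 2 digits = 79, minutes = 45.6222; 79 + 45.6222/60 = 79.760370
  N ⇒ keep positive
  Longitude: degrees = first 3 digits = 68, minutes = 24.2917; 68 + 24.2917/60 = 68.404862
  E ⇒ keep positive
Point 3:
  Latitude: 30.75′ = 0.512500°; total 41.512500
  hemisphere S, so the sign is −
  Lon: 146 + 58.125/60 = 146.968750
  W → negative
Point 4:
  φ: split at 2 digits → 72° and 41.2541′; 72 + 41.2541/60 = 72.687568
  hemisphere S, so the sign is −
  λ: degrees = first 3 digits = 179, minutes = 16.9762; 179 + 16.9762/60 = 179.282937
  hemisphere W, so the sign is −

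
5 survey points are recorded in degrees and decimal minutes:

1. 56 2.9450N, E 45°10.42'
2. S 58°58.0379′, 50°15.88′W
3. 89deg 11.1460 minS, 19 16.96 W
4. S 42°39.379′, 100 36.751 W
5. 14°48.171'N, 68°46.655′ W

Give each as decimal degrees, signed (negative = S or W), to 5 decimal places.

Point 1:
  φ: 56 + 2.945/60 = 56.049083
  N ⇒ keep positive
  Lon: 10.42′ = 0.173667°; total 45.173667
  E ⇒ keep positive
Point 2:
  φ: 58.0379′ = 0.967298°; total 58.967298
  S ⇒ negate
  Longitude: 15.88′ = 0.264667°; total 50.264667
  W → negative
Point 3:
  Latitude: 89 + 11.146/60 = 89.185767
  S ⇒ negate
  Lon: 19 + 16.96/60 = 19.282667
  hemisphere W, so the sign is −
Point 4:
  Latitude: 39.379′ = 0.656317°; total 42.656317
  hemisphere S, so the sign is −
  Lon: 36.751′ = 0.612517°; total 100.612517
  W → negative
Point 5:
  Latitude: 14 + 48.171/60 = 14.802850
  N → positive
  Lon: 68 + 46.655/60 = 68.777583
  hemisphere W, so the sign is −

1. 56.04908, 45.17367
2. -58.96730, -50.26467
3. -89.18577, -19.28267
4. -42.65632, -100.61252
5. 14.80285, -68.77758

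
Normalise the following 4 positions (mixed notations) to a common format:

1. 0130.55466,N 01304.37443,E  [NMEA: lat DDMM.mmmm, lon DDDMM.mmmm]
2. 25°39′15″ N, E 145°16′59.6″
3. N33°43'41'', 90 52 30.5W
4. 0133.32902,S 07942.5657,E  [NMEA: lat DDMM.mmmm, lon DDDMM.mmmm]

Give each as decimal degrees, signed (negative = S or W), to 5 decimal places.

Point 1:
  Lat: split at 2 digits → 01° and 30.55466′; 1 + 30.55466/60 = 1.509244
  N ⇒ keep positive
  Lon: degrees = first 3 digits = 13, minutes = 4.37443; 13 + 4.37443/60 = 13.072907
  E ⇒ keep positive
Point 2:
  Latitude: 25 + 39/60 + 15/3600 = 25.654167
  N → positive
  Lon: 16′ + 59.6″ = 16.99333′; 145 + 16.99333/60 = 145.283222
  E → positive
Point 3:
  Lat: 33° + 43/60 + 41/3600 = 33 + 0.716667 + 0.011389 = 33.728056
  N → positive
  Longitude: 90 + 52/60 + 30.5/3600 = 90.875139
  W → negative
Point 4:
  φ: degrees = first 2 digits = 1, minutes = 33.32902; 1 + 33.32902/60 = 1.555484
  S → negative
  λ: split at 3 digits → 079° and 42.5657′; 79 + 42.5657/60 = 79.709428
  E → positive

1. 1.50924, 13.07291
2. 25.65417, 145.28322
3. 33.72806, -90.87514
4. -1.55548, 79.70943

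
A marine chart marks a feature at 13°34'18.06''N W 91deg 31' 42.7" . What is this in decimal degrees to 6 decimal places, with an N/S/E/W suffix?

13.571683° N, 91.528528° W

Lat: 13° + 34/60 + 18.06/3600 = 13 + 0.566667 + 0.005017 = 13.5716833
Longitude: 91 + 31/60 + 42.7/3600 = 91.5285278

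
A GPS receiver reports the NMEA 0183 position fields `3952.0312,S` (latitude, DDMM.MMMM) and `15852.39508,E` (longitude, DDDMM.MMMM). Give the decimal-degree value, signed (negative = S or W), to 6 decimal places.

φ: split at 2 digits → 39° and 52.0312′; 39 + 52.0312/60 = 39.8671867
S ⇒ negate
Lon: split at 3 digits → 158° and 52.39508′; 158 + 52.39508/60 = 158.8732513
E ⇒ keep positive

-39.867187, 158.873251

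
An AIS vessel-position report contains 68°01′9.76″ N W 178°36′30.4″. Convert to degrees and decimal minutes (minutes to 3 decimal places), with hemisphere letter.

Latitude: seconds/60 = 0.16267; minutes = 1 + 0.16267 = 1.16267
Lon: 36 + 30.4/60 = 36.50667′

68° 1.163′ N, 178° 36.507′ W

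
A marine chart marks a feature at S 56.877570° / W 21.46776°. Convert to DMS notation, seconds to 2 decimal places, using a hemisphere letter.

56°52′39.25″ S, 21°28′3.94″ W

Lat: whole degrees 56; 52.65420′ → 52′ and 39.2520″
λ: whole degrees 21; 28.06560′ → 28′ and 3.9360″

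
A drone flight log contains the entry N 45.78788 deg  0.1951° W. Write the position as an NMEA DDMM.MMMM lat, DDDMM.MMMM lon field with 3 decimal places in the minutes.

φ: minutes = (45.787880 − 45) × 60 = 47.27280
Longitude: 0° + 0.195100 × 60 = 0° 11.70600′

4547.273,N / 00011.706,W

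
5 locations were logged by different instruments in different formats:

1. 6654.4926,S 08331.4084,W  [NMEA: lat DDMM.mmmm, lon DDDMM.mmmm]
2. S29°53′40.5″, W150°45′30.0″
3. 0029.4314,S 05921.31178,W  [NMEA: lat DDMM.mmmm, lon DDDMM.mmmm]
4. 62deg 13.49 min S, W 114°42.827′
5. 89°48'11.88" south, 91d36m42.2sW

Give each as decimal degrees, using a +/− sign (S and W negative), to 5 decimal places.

1. -66.90821, -83.52347
2. -29.89458, -150.75833
3. -0.49052, -59.35520
4. -62.22483, -114.71378
5. -89.80330, -91.61172

Point 1:
  Lat: split at 2 digits → 66° and 54.4926′; 66 + 54.4926/60 = 66.908210
  S → negative
  λ: degrees = first 3 digits = 83, minutes = 31.4084; 83 + 31.4084/60 = 83.523473
  hemisphere W, so the sign is −
Point 2:
  Lat: 29° + 53/60 + 40.5/3600 = 29 + 0.883333 + 0.011250 = 29.894583
  S → negative
  Lon: 150 + 45/60 + 30/3600 = 150.758333
  W ⇒ negate
Point 3:
  Lat: degrees = first 2 digits = 0, minutes = 29.4314; 0 + 29.4314/60 = 0.490523
  S → negative
  λ: degrees = first 3 digits = 59, minutes = 21.31178; 59 + 21.31178/60 = 59.355196
  W ⇒ negate
Point 4:
  φ: 13.49′ = 0.224833°; total 62.224833
  S → negative
  λ: 114 + 42.827/60 = 114.713783
  hemisphere W, so the sign is −
Point 5:
  φ: 89 + 48/60 + 11.88/3600 = 89.803300
  S → negative
  Lon: 91 + 36/60 + 42.2/3600 = 91.611722
  hemisphere W, so the sign is −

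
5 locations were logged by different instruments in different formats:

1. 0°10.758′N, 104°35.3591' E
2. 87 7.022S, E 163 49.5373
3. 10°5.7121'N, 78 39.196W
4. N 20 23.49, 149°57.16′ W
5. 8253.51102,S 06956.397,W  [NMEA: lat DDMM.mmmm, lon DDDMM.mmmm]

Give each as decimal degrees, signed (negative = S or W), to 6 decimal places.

1. 0.179300, 104.589318
2. -87.117033, 163.825622
3. 10.095202, -78.653267
4. 20.391500, -149.952667
5. -82.891850, -69.939950

Point 1:
  Lat: 10.758′ = 0.179300°; total 0.1793000
  N ⇒ keep positive
  Longitude: 35.3591′ = 0.589318°; total 104.5893183
  E → positive
Point 2:
  Lat: 87 + 7.022/60 = 87.1170333
  S → negative
  λ: 163 + 49.5373/60 = 163.8256217
  E → positive
Point 3:
  Lat: 5.7121′ = 0.095202°; total 10.0952017
  N ⇒ keep positive
  λ: 78 + 39.196/60 = 78.6532667
  W → negative
Point 4:
  φ: 23.49′ = 0.391500°; total 20.3915000
  N → positive
  Lon: 57.16′ = 0.952667°; total 149.9526667
  W ⇒ negate
Point 5:
  Latitude: split at 2 digits → 82° and 53.51102′; 82 + 53.51102/60 = 82.8918503
  hemisphere S, so the sign is −
  λ: split at 3 digits → 069° and 56.397′; 69 + 56.397/60 = 69.9399500
  W → negative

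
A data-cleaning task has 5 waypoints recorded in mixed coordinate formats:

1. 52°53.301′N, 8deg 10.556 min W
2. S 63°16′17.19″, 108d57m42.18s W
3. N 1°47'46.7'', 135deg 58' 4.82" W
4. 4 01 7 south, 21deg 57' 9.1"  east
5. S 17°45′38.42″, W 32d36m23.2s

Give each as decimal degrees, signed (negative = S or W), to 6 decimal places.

Point 1:
  Latitude: 52 + 53.301/60 = 52.8883500
  N → positive
  λ: 8 + 10.556/60 = 8.1759333
  hemisphere W, so the sign is −
Point 2:
  Lat: 16′ + 17.19″ = 16.28650′; 63 + 16.28650/60 = 63.2714417
  S → negative
  λ: 108° + 57/60 + 42.18/3600 = 108 + 0.950000 + 0.011717 = 108.9617167
  W ⇒ negate
Point 3:
  Latitude: 1 + 47/60 + 46.7/3600 = 1.7963056
  N → positive
  Lon: 135 + 58/60 + 4.82/3600 = 135.9680056
  W → negative
Point 4:
  Lat: 1′ + 7″ = 1.11667′; 4 + 1.11667/60 = 4.0186111
  S → negative
  λ: 57′ + 9.1″ = 57.15167′; 21 + 57.15167/60 = 21.9525278
  E → positive
Point 5:
  φ: 45′ + 38.42″ = 45.64033′; 17 + 45.64033/60 = 17.7606722
  S → negative
  Longitude: 32 + 36/60 + 23.2/3600 = 32.6064444
  hemisphere W, so the sign is −

1. 52.888350, -8.175933
2. -63.271442, -108.961717
3. 1.796306, -135.968006
4. -4.018611, 21.952528
5. -17.760672, -32.606444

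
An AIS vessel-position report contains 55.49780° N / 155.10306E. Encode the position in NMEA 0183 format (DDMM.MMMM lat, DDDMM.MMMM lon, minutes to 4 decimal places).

5529.8680,N / 15506.1836,E

Latitude: minutes = (55.497800 − 55) × 60 = 29.868000
Lon: 155° + 0.103060 × 60 = 155° 6.183600′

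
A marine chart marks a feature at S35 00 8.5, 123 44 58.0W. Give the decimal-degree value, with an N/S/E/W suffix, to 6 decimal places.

35.002361° S, 123.749444° W

Latitude: 35 + 0/60 + 8.5/3600 = 35.0023611
Longitude: 44′ + 58″ = 44.96667′; 123 + 44.96667/60 = 123.7494444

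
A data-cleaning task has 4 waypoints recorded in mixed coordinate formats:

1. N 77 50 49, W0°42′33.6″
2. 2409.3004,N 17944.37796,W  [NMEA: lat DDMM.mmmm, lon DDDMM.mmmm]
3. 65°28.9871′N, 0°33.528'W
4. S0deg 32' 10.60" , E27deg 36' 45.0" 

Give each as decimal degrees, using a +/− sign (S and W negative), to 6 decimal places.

1. 77.846944, -0.709333
2. 24.155007, -179.739633
3. 65.483118, -0.558800
4. -0.536278, 27.612500

Point 1:
  φ: 77 + 50/60 + 49/3600 = 77.8469444
  N ⇒ keep positive
  λ: 0 + 42/60 + 33.6/3600 = 0.7093333
  hemisphere W, so the sign is −
Point 2:
  Lat: split at 2 digits → 24° and 9.3004′; 24 + 9.3004/60 = 24.1550067
  N ⇒ keep positive
  Longitude: degrees = first 3 digits = 179, minutes = 44.37796; 179 + 44.37796/60 = 179.7396327
  hemisphere W, so the sign is −
Point 3:
  Latitude: 28.9871′ = 0.483118°; total 65.4831183
  N ⇒ keep positive
  Lon: 0 + 33.528/60 = 0.5588000
  W → negative
Point 4:
  φ: 32′ + 10.6″ = 32.17667′; 0 + 32.17667/60 = 0.5362778
  hemisphere S, so the sign is −
  Lon: 27 + 36/60 + 45/3600 = 27.6125000
  E → positive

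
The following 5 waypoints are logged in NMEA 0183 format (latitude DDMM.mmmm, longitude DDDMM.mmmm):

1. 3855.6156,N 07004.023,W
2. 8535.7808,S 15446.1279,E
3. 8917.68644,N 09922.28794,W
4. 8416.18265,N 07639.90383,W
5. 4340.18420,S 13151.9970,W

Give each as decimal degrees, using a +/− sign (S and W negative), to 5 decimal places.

Point 1:
  Lat: split at 2 digits → 38° and 55.6156′; 38 + 55.6156/60 = 38.926927
  N ⇒ keep positive
  Longitude: degrees = first 3 digits = 70, minutes = 4.023; 70 + 4.023/60 = 70.067050
  hemisphere W, so the sign is −
Point 2:
  Lat: split at 2 digits → 85° and 35.7808′; 85 + 35.7808/60 = 85.596347
  S → negative
  λ: split at 3 digits → 154° and 46.1279′; 154 + 46.1279/60 = 154.768798
  E ⇒ keep positive
Point 3:
  Latitude: degrees = first 2 digits = 89, minutes = 17.68644; 89 + 17.68644/60 = 89.294774
  N → positive
  λ: split at 3 digits → 099° and 22.28794′; 99 + 22.28794/60 = 99.371466
  W ⇒ negate
Point 4:
  Lat: split at 2 digits → 84° and 16.18265′; 84 + 16.18265/60 = 84.269711
  N ⇒ keep positive
  Longitude: split at 3 digits → 076° and 39.90383′; 76 + 39.90383/60 = 76.665064
  W ⇒ negate
Point 5:
  φ: split at 2 digits → 43° and 40.1842′; 43 + 40.1842/60 = 43.669737
  S ⇒ negate
  Longitude: degrees = first 3 digits = 131, minutes = 51.997; 131 + 51.997/60 = 131.866617
  W ⇒ negate

1. 38.92693, -70.06705
2. -85.59635, 154.76880
3. 89.29477, -99.37147
4. 84.26971, -76.66506
5. -43.66974, -131.86662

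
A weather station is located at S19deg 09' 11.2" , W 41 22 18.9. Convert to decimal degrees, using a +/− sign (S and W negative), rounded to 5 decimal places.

-19.15311, -41.37192

Latitude: 19° + 9/60 + 11.2/3600 = 19 + 0.150000 + 0.003111 = 19.153111
S ⇒ negate
Lon: 41° + 22/60 + 18.9/3600 = 41 + 0.366667 + 0.005250 = 41.371917
W → negative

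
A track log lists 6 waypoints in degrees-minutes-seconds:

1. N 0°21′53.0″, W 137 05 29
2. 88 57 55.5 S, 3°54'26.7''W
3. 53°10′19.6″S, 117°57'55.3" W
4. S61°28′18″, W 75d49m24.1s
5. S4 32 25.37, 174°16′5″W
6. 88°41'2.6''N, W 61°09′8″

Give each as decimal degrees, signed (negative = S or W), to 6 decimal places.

1. 0.364722, -137.091389
2. -88.965417, -3.907417
3. -53.172111, -117.965361
4. -61.471667, -75.823361
5. -4.540381, -174.268056
6. 88.684056, -61.152222

Point 1:
  Lat: 21′ + 53″ = 21.88333′; 0 + 21.88333/60 = 0.3647222
  N ⇒ keep positive
  Lon: 137° + 5/60 + 29/3600 = 137 + 0.083333 + 0.008056 = 137.0913889
  W → negative
Point 2:
  Lat: 88° + 57/60 + 55.5/3600 = 88 + 0.950000 + 0.015417 = 88.9654167
  hemisphere S, so the sign is −
  λ: 3° + 54/60 + 26.7/3600 = 3 + 0.900000 + 0.007417 = 3.9074167
  W → negative
Point 3:
  Latitude: 53° + 10/60 + 19.6/3600 = 53 + 0.166667 + 0.005444 = 53.1721111
  S → negative
  Longitude: 117° + 57/60 + 55.3/3600 = 117 + 0.950000 + 0.015361 = 117.9653611
  hemisphere W, so the sign is −
Point 4:
  Lat: 28′ + 18″ = 28.30000′; 61 + 28.30000/60 = 61.4716667
  S ⇒ negate
  λ: 75 + 49/60 + 24.1/3600 = 75.8233611
  W ⇒ negate
Point 5:
  φ: 4 + 32/60 + 25.37/3600 = 4.5403806
  S ⇒ negate
  Lon: 174 + 16/60 + 5/3600 = 174.2680556
  hemisphere W, so the sign is −
Point 6:
  Lat: 88 + 41/60 + 2.6/3600 = 88.6840556
  N → positive
  Longitude: 9′ + 8″ = 9.13333′; 61 + 9.13333/60 = 61.1522222
  W ⇒ negate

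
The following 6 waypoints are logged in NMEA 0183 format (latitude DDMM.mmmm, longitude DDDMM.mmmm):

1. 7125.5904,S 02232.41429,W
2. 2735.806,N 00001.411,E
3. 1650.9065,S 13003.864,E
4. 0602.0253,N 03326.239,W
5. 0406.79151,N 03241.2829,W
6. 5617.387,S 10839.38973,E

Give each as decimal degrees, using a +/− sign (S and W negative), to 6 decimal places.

1. -71.426507, -22.540238
2. 27.596767, 0.023517
3. -16.848442, 130.064400
4. 6.033755, -33.437317
5. 4.113192, -32.688048
6. -56.289783, 108.656496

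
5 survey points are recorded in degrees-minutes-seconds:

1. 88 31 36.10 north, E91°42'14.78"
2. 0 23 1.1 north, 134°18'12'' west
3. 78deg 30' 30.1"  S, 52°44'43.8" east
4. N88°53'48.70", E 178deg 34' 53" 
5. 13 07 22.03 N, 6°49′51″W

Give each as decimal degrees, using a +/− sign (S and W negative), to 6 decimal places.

Point 1:
  Latitude: 31′ + 36.1″ = 31.60167′; 88 + 31.60167/60 = 88.5266944
  N ⇒ keep positive
  Lon: 91° + 42/60 + 14.78/3600 = 91 + 0.700000 + 0.004106 = 91.7041056
  E → positive
Point 2:
  Latitude: 23′ + 1.1″ = 23.01833′; 0 + 23.01833/60 = 0.3836389
  N → positive
  λ: 134° + 18/60 + 12/3600 = 134 + 0.300000 + 0.003333 = 134.3033333
  hemisphere W, so the sign is −
Point 3:
  Latitude: 30′ + 30.1″ = 30.50167′; 78 + 30.50167/60 = 78.5083611
  S ⇒ negate
  Lon: 52 + 44/60 + 43.8/3600 = 52.7455000
  E ⇒ keep positive
Point 4:
  φ: 53′ + 48.7″ = 53.81167′; 88 + 53.81167/60 = 88.8968611
  N ⇒ keep positive
  λ: 178 + 34/60 + 53/3600 = 178.5813889
  E → positive
Point 5:
  φ: 7′ + 22.03″ = 7.36717′; 13 + 7.36717/60 = 13.1227861
  N → positive
  Lon: 6 + 49/60 + 51/3600 = 6.8308333
  W → negative

1. 88.526694, 91.704106
2. 0.383639, -134.303333
3. -78.508361, 52.745500
4. 88.896861, 178.581389
5. 13.122786, -6.830833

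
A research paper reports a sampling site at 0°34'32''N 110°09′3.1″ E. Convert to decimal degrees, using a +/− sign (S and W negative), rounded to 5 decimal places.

0.57556, 110.15086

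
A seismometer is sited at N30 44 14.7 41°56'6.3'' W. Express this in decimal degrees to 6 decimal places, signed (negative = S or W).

Lat: 30 + 44/60 + 14.7/3600 = 30.7374167
N ⇒ keep positive
Longitude: 41° + 56/60 + 6.3/3600 = 41 + 0.933333 + 0.001750 = 41.9350833
W → negative

30.737417, -41.935083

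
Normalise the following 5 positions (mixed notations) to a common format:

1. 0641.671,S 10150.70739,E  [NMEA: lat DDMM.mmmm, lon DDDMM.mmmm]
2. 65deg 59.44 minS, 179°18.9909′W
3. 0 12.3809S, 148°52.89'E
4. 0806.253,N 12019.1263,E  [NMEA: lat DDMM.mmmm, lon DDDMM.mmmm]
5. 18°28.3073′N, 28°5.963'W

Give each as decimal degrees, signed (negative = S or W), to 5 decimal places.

Point 1:
  Lat: degrees = first 2 digits = 6, minutes = 41.671; 6 + 41.671/60 = 6.694517
  S ⇒ negate
  Longitude: degrees = first 3 digits = 101, minutes = 50.70739; 101 + 50.70739/60 = 101.845123
  E ⇒ keep positive
Point 2:
  Latitude: 65 + 59.44/60 = 65.990667
  S ⇒ negate
  Longitude: 179 + 18.9909/60 = 179.316515
  W ⇒ negate
Point 3:
  φ: 12.3809′ = 0.206348°; total 0.206348
  hemisphere S, so the sign is −
  λ: 52.89′ = 0.881500°; total 148.881500
  E → positive
Point 4:
  Latitude: split at 2 digits → 08° and 6.253′; 8 + 6.253/60 = 8.104217
  N ⇒ keep positive
  λ: degrees = first 3 digits = 120, minutes = 19.1263; 120 + 19.1263/60 = 120.318772
  E ⇒ keep positive
Point 5:
  φ: 18 + 28.3073/60 = 18.471788
  N ⇒ keep positive
  Lon: 28 + 5.963/60 = 28.099383
  W ⇒ negate

1. -6.69452, 101.84512
2. -65.99067, -179.31652
3. -0.20635, 148.88150
4. 8.10422, 120.31877
5. 18.47179, -28.09938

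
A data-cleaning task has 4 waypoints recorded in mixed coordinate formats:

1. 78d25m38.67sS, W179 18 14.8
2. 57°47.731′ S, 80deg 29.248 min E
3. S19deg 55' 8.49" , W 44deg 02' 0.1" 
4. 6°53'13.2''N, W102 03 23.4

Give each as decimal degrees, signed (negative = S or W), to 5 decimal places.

Point 1:
  φ: 78 + 25/60 + 38.67/3600 = 78.427408
  hemisphere S, so the sign is −
  Lon: 179° + 18/60 + 14.8/3600 = 179 + 0.300000 + 0.004111 = 179.304111
  W → negative
Point 2:
  Latitude: 57 + 47.731/60 = 57.795517
  S → negative
  Lon: 80 + 29.248/60 = 80.487467
  E ⇒ keep positive
Point 3:
  Lat: 55′ + 8.49″ = 55.14150′; 19 + 55.14150/60 = 19.919025
  S → negative
  λ: 44 + 2/60 + 0.1/3600 = 44.033361
  W ⇒ negate
Point 4:
  Latitude: 6° + 53/60 + 13.2/3600 = 6 + 0.883333 + 0.003667 = 6.887000
  N → positive
  λ: 102 + 3/60 + 23.4/3600 = 102.056500
  W → negative

1. -78.42741, -179.30411
2. -57.79552, 80.48747
3. -19.91903, -44.03336
4. 6.88700, -102.05650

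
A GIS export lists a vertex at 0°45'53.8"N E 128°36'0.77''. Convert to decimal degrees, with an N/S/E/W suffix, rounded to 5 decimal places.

Lat: 0° + 45/60 + 53.8/3600 = 0 + 0.750000 + 0.014944 = 0.764944
Lon: 128 + 36/60 + 0.77/3600 = 128.600214

0.76494° N, 128.60021° E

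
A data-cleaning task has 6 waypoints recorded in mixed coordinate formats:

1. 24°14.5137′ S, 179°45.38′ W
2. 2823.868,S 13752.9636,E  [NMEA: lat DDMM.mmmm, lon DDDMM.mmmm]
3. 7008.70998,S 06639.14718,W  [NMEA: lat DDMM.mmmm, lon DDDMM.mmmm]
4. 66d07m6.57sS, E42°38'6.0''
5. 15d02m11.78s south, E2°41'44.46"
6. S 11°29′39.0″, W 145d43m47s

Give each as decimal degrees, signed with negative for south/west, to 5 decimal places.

Point 1:
  Latitude: 14.5137′ = 0.241895°; total 24.241895
  hemisphere S, so the sign is −
  Lon: 45.38′ = 0.756333°; total 179.756333
  W ⇒ negate
Point 2:
  Lat: degrees = first 2 digits = 28, minutes = 23.868; 28 + 23.868/60 = 28.397800
  S ⇒ negate
  Lon: split at 3 digits → 137° and 52.9636′; 137 + 52.9636/60 = 137.882727
  E → positive
Point 3:
  Latitude: degrees = first 2 digits = 70, minutes = 8.70998; 70 + 8.70998/60 = 70.145166
  hemisphere S, so the sign is −
  Longitude: split at 3 digits → 066° and 39.14718′; 66 + 39.14718/60 = 66.652453
  hemisphere W, so the sign is −
Point 4:
  Lat: 66 + 7/60 + 6.57/3600 = 66.118492
  hemisphere S, so the sign is −
  λ: 42 + 38/60 + 6/3600 = 42.635000
  E → positive
Point 5:
  φ: 2′ + 11.78″ = 2.19633′; 15 + 2.19633/60 = 15.036606
  S → negative
  Lon: 41′ + 44.46″ = 41.74100′; 2 + 41.74100/60 = 2.695683
  E ⇒ keep positive
Point 6:
  Latitude: 29′ + 39″ = 29.65000′; 11 + 29.65000/60 = 11.494167
  hemisphere S, so the sign is −
  Longitude: 145° + 43/60 + 47/3600 = 145 + 0.716667 + 0.013056 = 145.729722
  W ⇒ negate

1. -24.24190, -179.75633
2. -28.39780, 137.88273
3. -70.14517, -66.65245
4. -66.11849, 42.63500
5. -15.03661, 2.69568
6. -11.49417, -145.72972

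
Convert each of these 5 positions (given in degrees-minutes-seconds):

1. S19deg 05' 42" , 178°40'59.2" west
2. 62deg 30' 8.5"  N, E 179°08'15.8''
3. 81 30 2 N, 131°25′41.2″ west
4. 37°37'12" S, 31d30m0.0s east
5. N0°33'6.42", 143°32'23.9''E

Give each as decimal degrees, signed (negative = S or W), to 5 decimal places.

1. -19.09500, -178.68311
2. 62.50236, 179.13772
3. 81.50056, -131.42811
4. -37.62000, 31.50000
5. 0.55178, 143.53997

Point 1:
  Lat: 19 + 5/60 + 42/3600 = 19.095000
  S ⇒ negate
  λ: 178° + 40/60 + 59.2/3600 = 178 + 0.666667 + 0.016444 = 178.683111
  W → negative
Point 2:
  Lat: 62° + 30/60 + 8.5/3600 = 62 + 0.500000 + 0.002361 = 62.502361
  N → positive
  Lon: 179 + 8/60 + 15.8/3600 = 179.137722
  E ⇒ keep positive
Point 3:
  Latitude: 81 + 30/60 + 2/3600 = 81.500556
  N → positive
  λ: 131 + 25/60 + 41.2/3600 = 131.428111
  W ⇒ negate
Point 4:
  Lat: 37° + 37/60 + 12/3600 = 37 + 0.616667 + 0.003333 = 37.620000
  S ⇒ negate
  Lon: 31 + 30/60 + 0/3600 = 31.500000
  E ⇒ keep positive
Point 5:
  Lat: 0° + 33/60 + 6.42/3600 = 0 + 0.550000 + 0.001783 = 0.551783
  N → positive
  Lon: 32′ + 23.9″ = 32.39833′; 143 + 32.39833/60 = 143.539972
  E → positive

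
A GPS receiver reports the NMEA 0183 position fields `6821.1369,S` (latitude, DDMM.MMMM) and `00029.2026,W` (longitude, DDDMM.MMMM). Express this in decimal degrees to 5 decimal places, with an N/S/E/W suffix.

68.35228° S, 0.48671° W

Latitude: split at 2 digits → 68° and 21.1369′; 68 + 21.1369/60 = 68.352282
Lon: degrees = first 3 digits = 0, minutes = 29.2026; 0 + 29.2026/60 = 0.486710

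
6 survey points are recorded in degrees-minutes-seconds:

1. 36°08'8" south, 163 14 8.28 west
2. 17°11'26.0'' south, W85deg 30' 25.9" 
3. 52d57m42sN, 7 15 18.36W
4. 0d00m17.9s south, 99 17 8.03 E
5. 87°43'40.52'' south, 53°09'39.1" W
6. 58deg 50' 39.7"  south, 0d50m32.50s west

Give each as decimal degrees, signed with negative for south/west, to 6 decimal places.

Point 1:
  Latitude: 8′ + 8″ = 8.13333′; 36 + 8.13333/60 = 36.1355556
  S ⇒ negate
  Longitude: 163 + 14/60 + 8.28/3600 = 163.2356333
  hemisphere W, so the sign is −
Point 2:
  φ: 17° + 11/60 + 26/3600 = 17 + 0.183333 + 0.007222 = 17.1905556
  S ⇒ negate
  Lon: 85 + 30/60 + 25.9/3600 = 85.5071944
  hemisphere W, so the sign is −
Point 3:
  Lat: 52° + 57/60 + 42/3600 = 52 + 0.950000 + 0.011667 = 52.9616667
  N ⇒ keep positive
  Longitude: 7 + 15/60 + 18.36/3600 = 7.2551000
  hemisphere W, so the sign is −
Point 4:
  φ: 0′ + 17.9″ = 0.29833′; 0 + 0.29833/60 = 0.0049722
  hemisphere S, so the sign is −
  Lon: 17′ + 8.03″ = 17.13383′; 99 + 17.13383/60 = 99.2855639
  E ⇒ keep positive
Point 5:
  Lat: 43′ + 40.52″ = 43.67533′; 87 + 43.67533/60 = 87.7279222
  hemisphere S, so the sign is −
  Longitude: 53 + 9/60 + 39.1/3600 = 53.1608611
  hemisphere W, so the sign is −
Point 6:
  Latitude: 50′ + 39.7″ = 50.66167′; 58 + 50.66167/60 = 58.8443611
  S ⇒ negate
  Longitude: 0 + 50/60 + 32.5/3600 = 0.8423611
  W ⇒ negate

1. -36.135556, -163.235633
2. -17.190556, -85.507194
3. 52.961667, -7.255100
4. -0.004972, 99.285564
5. -87.727922, -53.160861
6. -58.844361, -0.842361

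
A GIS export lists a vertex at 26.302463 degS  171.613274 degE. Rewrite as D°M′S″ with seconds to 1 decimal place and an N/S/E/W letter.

Lat: whole degrees 26; 18.14778′ → 18′ and 8.867″
Lon: 0.613274 × 60 = 36.79644′ → 36′, remainder × 60 = 47.786″

26°18′8.9″ S, 171°36′47.8″ E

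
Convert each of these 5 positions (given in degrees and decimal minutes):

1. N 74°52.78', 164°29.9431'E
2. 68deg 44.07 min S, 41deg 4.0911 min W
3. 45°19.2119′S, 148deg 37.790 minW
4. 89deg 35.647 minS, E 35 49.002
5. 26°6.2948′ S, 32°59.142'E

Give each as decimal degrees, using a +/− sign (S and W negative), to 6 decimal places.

1. 74.879667, 164.499052
2. -68.734500, -41.068185
3. -45.320198, -148.629833
4. -89.594117, 35.816700
5. -26.104913, 32.985700

Point 1:
  Lat: 74 + 52.78/60 = 74.8796667
  N ⇒ keep positive
  Lon: 29.9431′ = 0.499052°; total 164.4990517
  E → positive
Point 2:
  φ: 44.07′ = 0.734500°; total 68.7345000
  S ⇒ negate
  Longitude: 41 + 4.0911/60 = 41.0681850
  W ⇒ negate
Point 3:
  φ: 19.2119′ = 0.320198°; total 45.3201983
  S ⇒ negate
  Longitude: 148 + 37.79/60 = 148.6298333
  W → negative
Point 4:
  Lat: 35.647′ = 0.594117°; total 89.5941167
  S ⇒ negate
  Lon: 49.002′ = 0.816700°; total 35.8167000
  E ⇒ keep positive
Point 5:
  Latitude: 6.2948′ = 0.104913°; total 26.1049133
  hemisphere S, so the sign is −
  Lon: 59.142′ = 0.985700°; total 32.9857000
  E → positive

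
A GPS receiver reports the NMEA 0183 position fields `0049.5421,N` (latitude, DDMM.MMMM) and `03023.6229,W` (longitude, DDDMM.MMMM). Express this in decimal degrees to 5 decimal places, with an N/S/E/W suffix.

0.82570° N, 30.39372° W

Latitude: split at 2 digits → 00° and 49.5421′; 0 + 49.5421/60 = 0.825702
Lon: degrees = first 3 digits = 30, minutes = 23.6229; 30 + 23.6229/60 = 30.393715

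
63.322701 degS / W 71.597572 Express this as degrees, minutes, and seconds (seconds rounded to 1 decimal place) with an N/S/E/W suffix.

Lat: 0.322701 × 60 = 19.36206′ → 19′, remainder × 60 = 21.724″
λ: whole degrees 71; 35.85432′ → 35′ and 51.259″

63°19′21.7″ S, 71°35′51.3″ W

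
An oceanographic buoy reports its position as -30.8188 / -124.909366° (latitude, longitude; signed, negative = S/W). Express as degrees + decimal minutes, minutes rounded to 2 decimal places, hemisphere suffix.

30° 49.13′ S, 124° 54.56′ W

Latitude is negative → S; |value| = 30.818800
Latitude: fractional part 0.818800 → 49.1280 minutes
Longitude is negative → W; |value| = 124.909366
Lon: minutes = (124.909366 − 124) × 60 = 54.5620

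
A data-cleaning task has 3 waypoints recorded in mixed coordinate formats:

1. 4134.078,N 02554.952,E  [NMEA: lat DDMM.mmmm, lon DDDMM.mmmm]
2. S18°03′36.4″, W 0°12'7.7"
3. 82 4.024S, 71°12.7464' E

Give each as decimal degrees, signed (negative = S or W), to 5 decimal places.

1. 41.56797, 25.91587
2. -18.06011, -0.20214
3. -82.06707, 71.21244

Point 1:
  φ: degrees = first 2 digits = 41, minutes = 34.078; 41 + 34.078/60 = 41.567967
  N ⇒ keep positive
  λ: degrees = first 3 digits = 25, minutes = 54.952; 25 + 54.952/60 = 25.915867
  E → positive
Point 2:
  φ: 3′ + 36.4″ = 3.60667′; 18 + 3.60667/60 = 18.060111
  S → negative
  Lon: 0 + 12/60 + 7.7/3600 = 0.202139
  hemisphere W, so the sign is −
Point 3:
  φ: 82 + 4.024/60 = 82.067067
  S → negative
  λ: 71 + 12.7464/60 = 71.212440
  E → positive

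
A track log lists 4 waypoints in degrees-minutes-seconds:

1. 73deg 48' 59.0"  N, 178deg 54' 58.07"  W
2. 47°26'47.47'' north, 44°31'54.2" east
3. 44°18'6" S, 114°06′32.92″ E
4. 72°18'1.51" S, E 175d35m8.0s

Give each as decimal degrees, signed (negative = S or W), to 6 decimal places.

1. 73.816389, -178.916131
2. 47.446519, 44.531722
3. -44.301667, 114.109144
4. -72.300419, 175.585556

Point 1:
  Lat: 48′ + 59″ = 48.98333′; 73 + 48.98333/60 = 73.8163889
  N ⇒ keep positive
  Longitude: 54′ + 58.07″ = 54.96783′; 178 + 54.96783/60 = 178.9161306
  W → negative
Point 2:
  Lat: 47° + 26/60 + 47.47/3600 = 47 + 0.433333 + 0.013186 = 47.4465194
  N → positive
  Lon: 31′ + 54.2″ = 31.90333′; 44 + 31.90333/60 = 44.5317222
  E → positive
Point 3:
  Latitude: 44 + 18/60 + 6/3600 = 44.3016667
  S → negative
  λ: 114 + 6/60 + 32.92/3600 = 114.1091444
  E ⇒ keep positive
Point 4:
  Latitude: 18′ + 1.51″ = 18.02517′; 72 + 18.02517/60 = 72.3004194
  S → negative
  Longitude: 175 + 35/60 + 8/3600 = 175.5855556
  E ⇒ keep positive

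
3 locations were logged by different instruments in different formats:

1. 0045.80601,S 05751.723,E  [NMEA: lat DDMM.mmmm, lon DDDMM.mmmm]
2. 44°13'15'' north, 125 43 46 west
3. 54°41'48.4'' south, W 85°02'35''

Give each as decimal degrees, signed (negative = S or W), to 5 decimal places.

1. -0.76343, 57.86205
2. 44.22083, -125.72944
3. -54.69678, -85.04306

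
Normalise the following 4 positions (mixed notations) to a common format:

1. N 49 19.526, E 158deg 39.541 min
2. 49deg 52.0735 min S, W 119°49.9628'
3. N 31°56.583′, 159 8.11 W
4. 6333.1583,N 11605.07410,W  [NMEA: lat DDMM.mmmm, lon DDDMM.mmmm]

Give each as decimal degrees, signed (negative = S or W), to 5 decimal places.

1. 49.32543, 158.65902
2. -49.86789, -119.83271
3. 31.94305, -159.13517
4. 63.55264, -116.08457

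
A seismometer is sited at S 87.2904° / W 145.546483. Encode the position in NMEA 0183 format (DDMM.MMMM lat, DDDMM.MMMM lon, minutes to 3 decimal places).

8717.424,S / 14532.789,W

φ: fractional part 0.290400 → 17.42400 minutes
Longitude: minutes = (145.546483 − 145) × 60 = 32.78898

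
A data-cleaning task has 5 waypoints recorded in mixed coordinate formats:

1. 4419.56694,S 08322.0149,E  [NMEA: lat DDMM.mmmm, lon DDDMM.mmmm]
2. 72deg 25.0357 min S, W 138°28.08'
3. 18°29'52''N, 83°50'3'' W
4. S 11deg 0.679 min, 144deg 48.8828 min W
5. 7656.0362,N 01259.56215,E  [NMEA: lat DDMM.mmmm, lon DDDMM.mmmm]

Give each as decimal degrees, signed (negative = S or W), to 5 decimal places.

Point 1:
  Latitude: split at 2 digits → 44° and 19.56694′; 44 + 19.56694/60 = 44.326116
  hemisphere S, so the sign is −
  Longitude: degrees = first 3 digits = 83, minutes = 22.0149; 83 + 22.0149/60 = 83.366915
  E ⇒ keep positive
Point 2:
  Lat: 72 + 25.0357/60 = 72.417262
  S → negative
  Lon: 28.08′ = 0.468000°; total 138.468000
  hemisphere W, so the sign is −
Point 3:
  φ: 29′ + 52″ = 29.86667′; 18 + 29.86667/60 = 18.497778
  N ⇒ keep positive
  Lon: 83 + 50/60 + 3/3600 = 83.834167
  W → negative
Point 4:
  φ: 11 + 0.679/60 = 11.011317
  S → negative
  Lon: 144 + 48.8828/60 = 144.814713
  hemisphere W, so the sign is −
Point 5:
  Latitude: split at 2 digits → 76° and 56.0362′; 76 + 56.0362/60 = 76.933937
  N ⇒ keep positive
  Longitude: degrees = first 3 digits = 12, minutes = 59.56215; 12 + 59.56215/60 = 12.992703
  E → positive

1. -44.32612, 83.36692
2. -72.41726, -138.46800
3. 18.49778, -83.83417
4. -11.01132, -144.81471
5. 76.93394, 12.99270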